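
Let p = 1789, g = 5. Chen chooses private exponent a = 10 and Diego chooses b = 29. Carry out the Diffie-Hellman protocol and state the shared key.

Chen sends A = g^a mod p = 5^10 mod 1789.
5^1 ≡ 5 (mod 1789)
5^2 = (5^1)^2 ≡ 5^2 = 25 ≡ 25 (mod 1789)
5^4 = (5^2)^2 ≡ 25^2 = 625 ≡ 625 (mod 1789)
5^8 = (5^4)^2 ≡ 625^2 = 390625 ≡ 623 (mod 1789)
5^10 = 5^8 · 5^2 ≡ 623 · 25 ≡ 1263 (mod 1789).
So A = 1263. Diego then computes K = A^b mod p = 1263^29 mod 1789.
1263^1 ≡ 1263 (mod 1789)
1263^2 = (1263^1)^2 ≡ 1263^2 = 1595169 ≡ 1170 (mod 1789)
1263^4 = (1263^2)^2 ≡ 1170^2 = 1368900 ≡ 315 (mod 1789)
1263^8 = (1263^4)^2 ≡ 315^2 = 99225 ≡ 830 (mod 1789)
1263^16 = (1263^8)^2 ≡ 830^2 = 688900 ≡ 135 (mod 1789)
1263^29 = 1263^16 · 1263^8 · 1263^4 · 1263^1 ≡ 135 · 830 · 315 · 1263 ≡ 1258 (mod 1789).

1258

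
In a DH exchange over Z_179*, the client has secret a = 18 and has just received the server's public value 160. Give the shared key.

172

Shared key K = 160^18 mod 179.
160^1 ≡ 160 (mod 179)
160^2 = (160^1)^2 ≡ 160^2 = 25600 ≡ 3 (mod 179)
160^4 = (160^2)^2 ≡ 3^2 = 9 ≡ 9 (mod 179)
160^8 = (160^4)^2 ≡ 9^2 = 81 ≡ 81 (mod 179)
160^16 = (160^8)^2 ≡ 81^2 = 6561 ≡ 117 (mod 179)
160^18 = 160^16 · 160^2 ≡ 117 · 3 ≡ 172 (mod 179).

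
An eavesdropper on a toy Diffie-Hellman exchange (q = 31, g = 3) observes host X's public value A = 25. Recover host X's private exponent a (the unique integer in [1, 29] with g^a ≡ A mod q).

10

Try successive powers of 3 modulo 31:
3^1 ≡ 3
3^2 ≡ 9
3^3 ≡ 27
3^4 ≡ 19
3^5 ≡ 26
3^6 ≡ 16
3^7 ≡ 17
3^8 ≡ 20
3^9 ≡ 29
3^10 ≡ 25
Found: a = 10.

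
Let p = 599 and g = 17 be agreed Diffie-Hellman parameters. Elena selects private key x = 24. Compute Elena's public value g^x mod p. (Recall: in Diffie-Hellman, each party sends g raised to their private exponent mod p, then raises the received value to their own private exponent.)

397

Public value = 17^24 mod 599.
17^1 ≡ 17 (mod 599)
17^2 = (17^1)^2 ≡ 17^2 = 289 ≡ 289 (mod 599)
17^4 = (17^2)^2 ≡ 289^2 = 83521 ≡ 260 (mod 599)
17^8 = (17^4)^2 ≡ 260^2 = 67600 ≡ 512 (mod 599)
17^16 = (17^8)^2 ≡ 512^2 = 262144 ≡ 381 (mod 599)
17^24 = 17^16 · 17^8 ≡ 381 · 512 ≡ 397 (mod 599).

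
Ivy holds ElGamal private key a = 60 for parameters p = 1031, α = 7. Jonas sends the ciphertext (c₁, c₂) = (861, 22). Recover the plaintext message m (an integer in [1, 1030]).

Shared mask s = c₁^a mod p = 861^60 mod 1031.
861^1 ≡ 861 (mod 1031)
861^2 = (861^1)^2 ≡ 861^2 = 741321 ≡ 32 (mod 1031)
861^4 = (861^2)^2 ≡ 32^2 = 1024 ≡ 1024 (mod 1031)
861^8 = (861^4)^2 ≡ 1024^2 = 1048576 ≡ 49 (mod 1031)
861^16 = (861^8)^2 ≡ 49^2 = 2401 ≡ 339 (mod 1031)
861^32 = (861^16)^2 ≡ 339^2 = 114921 ≡ 480 (mod 1031)
861^60 = 861^32 · 861^16 · 861^8 · 861^4 ≡ 480 · 339 · 49 · 1024 ≡ 225 (mod 1031).
So s = 225; s⁻¹ ≡ 362 (mod 1031).
m = c₂ · s⁻¹ mod 1031 = 22 · 362 mod 1031 = 747.

747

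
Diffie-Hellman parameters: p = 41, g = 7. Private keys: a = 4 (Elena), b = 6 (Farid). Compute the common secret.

Elena sends A = g^a mod p = 7^4 mod 41.
7^1 ≡ 7 (mod 41)
7^2 = (7^1)^2 ≡ 7^2 = 49 ≡ 8 (mod 41)
7^4 = (7^2)^2 ≡ 8^2 = 64 ≡ 23 (mod 41)
So A = 23. Farid then computes K = A^b mod p = 23^6 mod 41.
23^1 ≡ 23 (mod 41)
23^2 = (23^1)^2 ≡ 23^2 = 529 ≡ 37 (mod 41)
23^4 = (23^2)^2 ≡ 37^2 = 1369 ≡ 16 (mod 41)
23^6 = 23^4 · 23^2 ≡ 16 · 37 ≡ 18 (mod 41).

18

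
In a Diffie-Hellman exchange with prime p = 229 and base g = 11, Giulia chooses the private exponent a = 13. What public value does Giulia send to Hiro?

Public value = 11^13 (mod 229).
11^1 ≡ 11 (mod 229)
11^2 = (11^1)^2 ≡ 11^2 = 121 ≡ 121 (mod 229)
11^4 = (11^2)^2 ≡ 121^2 = 14641 ≡ 214 (mod 229)
11^8 = (11^4)^2 ≡ 214^2 = 45796 ≡ 225 (mod 229)
11^13 = 11^8 · 11^4 · 11^1 ≡ 225 · 214 · 11 ≡ 202 (mod 229).

202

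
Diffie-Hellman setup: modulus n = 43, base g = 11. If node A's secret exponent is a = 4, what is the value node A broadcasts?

Public value = 11^4 mod 43.
11^1 ≡ 11 (mod 43)
11^2 = (11^1)^2 ≡ 11^2 = 121 ≡ 35 (mod 43)
11^4 = (11^2)^2 ≡ 35^2 = 1225 ≡ 21 (mod 43)

21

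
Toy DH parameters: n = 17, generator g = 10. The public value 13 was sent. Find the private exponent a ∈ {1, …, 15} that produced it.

12

Try successive powers of 10 modulo 17:
10^1 ≡ 10
10^2 ≡ 15
10^3 ≡ 14
10^4 ≡ 4
10^5 ≡ 6
10^6 ≡ 9
10^7 ≡ 5
10^8 ≡ 16
10^9 ≡ 7
10^10 ≡ 2
10^11 ≡ 3
10^12 ≡ 13
Found: a = 12.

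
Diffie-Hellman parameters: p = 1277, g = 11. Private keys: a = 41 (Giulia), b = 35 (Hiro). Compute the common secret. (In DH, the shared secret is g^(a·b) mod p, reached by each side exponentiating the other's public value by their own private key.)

1072

Giulia sends A = g^a mod p = 11^41 mod 1277.
11^1 ≡ 11 (mod 1277)
11^2 = (11^1)^2 ≡ 11^2 = 121 ≡ 121 (mod 1277)
11^4 = (11^2)^2 ≡ 121^2 = 14641 ≡ 594 (mod 1277)
11^8 = (11^4)^2 ≡ 594^2 = 352836 ≡ 384 (mod 1277)
11^16 = (11^8)^2 ≡ 384^2 = 147456 ≡ 601 (mod 1277)
11^32 = (11^16)^2 ≡ 601^2 = 361201 ≡ 1087 (mod 1277)
11^41 = 11^32 · 11^8 · 11^1 ≡ 1087 · 384 · 11 ≡ 673 (mod 1277).
So A = 673. Hiro then computes K = A^b mod p = 673^35 mod 1277.
673^1 ≡ 673 (mod 1277)
673^2 = (673^1)^2 ≡ 673^2 = 452929 ≡ 871 (mod 1277)
673^4 = (673^2)^2 ≡ 871^2 = 758641 ≡ 103 (mod 1277)
673^8 = (673^4)^2 ≡ 103^2 = 10609 ≡ 393 (mod 1277)
673^16 = (673^8)^2 ≡ 393^2 = 154449 ≡ 1209 (mod 1277)
673^32 = (673^16)^2 ≡ 1209^2 = 1461681 ≡ 793 (mod 1277)
673^35 = 673^32 · 673^2 · 673^1 ≡ 793 · 871 · 673 ≡ 1072 (mod 1277).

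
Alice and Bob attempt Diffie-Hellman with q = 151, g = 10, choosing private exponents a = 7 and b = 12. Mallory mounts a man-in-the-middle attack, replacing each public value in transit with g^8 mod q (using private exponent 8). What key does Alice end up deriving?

Alice receives Mallory's public value M = 10^8 mod 151 instead of the honest one.
10^1 ≡ 10 (mod 151)
10^2 = (10^1)^2 ≡ 10^2 = 100 ≡ 100 (mod 151)
10^4 = (10^2)^2 ≡ 100^2 = 10000 ≡ 34 (mod 151)
10^8 = (10^4)^2 ≡ 34^2 = 1156 ≡ 99 (mod 151)
So M = 99. Alice computes K = M^7 mod 151.
99^1 ≡ 99 (mod 151)
99^2 = (99^1)^2 ≡ 99^2 = 9801 ≡ 137 (mod 151)
99^4 = (99^2)^2 ≡ 137^2 = 18769 ≡ 45 (mod 151)
99^7 = 99^4 · 99^2 · 99^1 ≡ 45 · 137 · 99 ≡ 144 (mod 151).

144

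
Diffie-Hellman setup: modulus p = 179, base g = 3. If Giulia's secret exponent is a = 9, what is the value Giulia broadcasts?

Public value = 3^9 mod 179.
3^1 ≡ 3 (mod 179)
3^2 = (3^1)^2 ≡ 3^2 = 9 ≡ 9 (mod 179)
3^4 = (3^2)^2 ≡ 9^2 = 81 ≡ 81 (mod 179)
3^8 = (3^4)^2 ≡ 81^2 = 6561 ≡ 117 (mod 179)
3^9 = 3^8 · 3^1 ≡ 117 · 3 ≡ 172 (mod 179).

172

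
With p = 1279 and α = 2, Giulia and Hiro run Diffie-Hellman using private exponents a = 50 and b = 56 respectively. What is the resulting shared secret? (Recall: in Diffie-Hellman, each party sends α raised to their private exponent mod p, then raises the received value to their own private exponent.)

997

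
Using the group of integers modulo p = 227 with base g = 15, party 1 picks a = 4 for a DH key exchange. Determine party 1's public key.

4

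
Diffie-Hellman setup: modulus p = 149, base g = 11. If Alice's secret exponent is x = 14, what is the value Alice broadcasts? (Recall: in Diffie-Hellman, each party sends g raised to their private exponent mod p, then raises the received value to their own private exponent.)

120

Public value = 11^14 mod 149.
11^1 ≡ 11 (mod 149)
11^2 = (11^1)^2 ≡ 11^2 = 121 ≡ 121 (mod 149)
11^4 = (11^2)^2 ≡ 121^2 = 14641 ≡ 39 (mod 149)
11^8 = (11^4)^2 ≡ 39^2 = 1521 ≡ 31 (mod 149)
11^14 = 11^8 · 11^4 · 11^2 ≡ 31 · 39 · 121 ≡ 120 (mod 149).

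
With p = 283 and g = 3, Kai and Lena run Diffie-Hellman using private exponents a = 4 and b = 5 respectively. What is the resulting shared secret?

265

Lena sends B = g^b mod p = 3^5 mod 283.
3^1 ≡ 3 (mod 283)
3^2 = (3^1)^2 ≡ 3^2 = 9 ≡ 9 (mod 283)
3^4 = (3^2)^2 ≡ 9^2 = 81 ≡ 81 (mod 283)
3^5 = 3^4 · 3^1 ≡ 81 · 3 ≡ 243 (mod 283).
So B = 243. Kai then computes K = B^a mod p = 243^4 mod 283.
243^1 ≡ 243 (mod 283)
243^2 = (243^1)^2 ≡ 243^2 = 59049 ≡ 185 (mod 283)
243^4 = (243^2)^2 ≡ 185^2 = 34225 ≡ 265 (mod 283)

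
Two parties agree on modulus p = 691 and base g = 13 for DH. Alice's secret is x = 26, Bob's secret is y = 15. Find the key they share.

Alice sends A = g^x mod p = 13^26 mod 691.
13^1 ≡ 13 (mod 691)
13^2 = (13^1)^2 ≡ 13^2 = 169 ≡ 169 (mod 691)
13^4 = (13^2)^2 ≡ 169^2 = 28561 ≡ 230 (mod 691)
13^8 = (13^4)^2 ≡ 230^2 = 52900 ≡ 384 (mod 691)
13^16 = (13^8)^2 ≡ 384^2 = 147456 ≡ 273 (mod 691)
13^26 = 13^16 · 13^8 · 13^2 ≡ 273 · 384 · 169 ≡ 59 (mod 691).
So A = 59. Bob then computes K = A^y mod p = 59^15 mod 691.
59^1 ≡ 59 (mod 691)
59^2 = (59^1)^2 ≡ 59^2 = 3481 ≡ 26 (mod 691)
59^4 = (59^2)^2 ≡ 26^2 = 676 ≡ 676 (mod 691)
59^8 = (59^4)^2 ≡ 676^2 = 456976 ≡ 225 (mod 691)
59^15 = 59^8 · 59^4 · 59^2 · 59^1 ≡ 225 · 676 · 26 · 59 ≡ 413 (mod 691).

413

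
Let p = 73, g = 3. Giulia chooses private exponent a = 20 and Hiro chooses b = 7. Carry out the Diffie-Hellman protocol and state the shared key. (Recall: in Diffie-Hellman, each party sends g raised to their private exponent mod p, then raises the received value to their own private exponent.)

64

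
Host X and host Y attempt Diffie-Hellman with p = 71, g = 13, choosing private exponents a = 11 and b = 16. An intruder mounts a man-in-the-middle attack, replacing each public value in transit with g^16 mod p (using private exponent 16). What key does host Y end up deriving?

Host Y receives an intruder's public value M = 13^16 mod 71 instead of the honest one.
13^1 ≡ 13 (mod 71)
13^2 = (13^1)^2 ≡ 13^2 = 169 ≡ 27 (mod 71)
13^4 = (13^2)^2 ≡ 27^2 = 729 ≡ 19 (mod 71)
13^8 = (13^4)^2 ≡ 19^2 = 361 ≡ 6 (mod 71)
13^16 = (13^8)^2 ≡ 6^2 = 36 ≡ 36 (mod 71)
So M = 36. Host Y computes K = M^16 mod 71.
36^1 ≡ 36 (mod 71)
36^2 = (36^1)^2 ≡ 36^2 = 1296 ≡ 18 (mod 71)
36^4 = (36^2)^2 ≡ 18^2 = 324 ≡ 40 (mod 71)
36^8 = (36^4)^2 ≡ 40^2 = 1600 ≡ 38 (mod 71)
36^16 = (36^8)^2 ≡ 38^2 = 1444 ≡ 24 (mod 71)

24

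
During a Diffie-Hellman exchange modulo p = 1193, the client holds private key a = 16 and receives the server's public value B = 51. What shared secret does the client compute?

976

Shared key K = 51^16 mod 1193.
51^1 ≡ 51 (mod 1193)
51^2 = (51^1)^2 ≡ 51^2 = 2601 ≡ 215 (mod 1193)
51^4 = (51^2)^2 ≡ 215^2 = 46225 ≡ 891 (mod 1193)
51^8 = (51^4)^2 ≡ 891^2 = 793881 ≡ 536 (mod 1193)
51^16 = (51^8)^2 ≡ 536^2 = 287296 ≡ 976 (mod 1193)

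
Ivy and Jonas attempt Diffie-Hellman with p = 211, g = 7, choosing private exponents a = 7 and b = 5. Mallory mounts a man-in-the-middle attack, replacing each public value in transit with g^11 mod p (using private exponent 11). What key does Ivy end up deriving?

61

Ivy receives Mallory's public value M = 7^11 mod 211 instead of the honest one.
7^1 ≡ 7 (mod 211)
7^2 = (7^1)^2 ≡ 7^2 = 49 ≡ 49 (mod 211)
7^4 = (7^2)^2 ≡ 49^2 = 2401 ≡ 80 (mod 211)
7^8 = (7^4)^2 ≡ 80^2 = 6400 ≡ 70 (mod 211)
7^11 = 7^8 · 7^2 · 7^1 ≡ 70 · 49 · 7 ≡ 167 (mod 211).
So M = 167. Ivy computes K = M^7 mod 211.
167^1 ≡ 167 (mod 211)
167^2 = (167^1)^2 ≡ 167^2 = 27889 ≡ 37 (mod 211)
167^4 = (167^2)^2 ≡ 37^2 = 1369 ≡ 103 (mod 211)
167^7 = 167^4 · 167^2 · 167^1 ≡ 103 · 37 · 167 ≡ 61 (mod 211).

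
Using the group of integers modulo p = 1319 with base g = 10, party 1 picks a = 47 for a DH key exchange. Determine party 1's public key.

106

Public value = 10^47 (mod 1319).
10^1 ≡ 10 (mod 1319)
10^2 = (10^1)^2 ≡ 10^2 = 100 ≡ 100 (mod 1319)
10^4 = (10^2)^2 ≡ 100^2 = 10000 ≡ 767 (mod 1319)
10^8 = (10^4)^2 ≡ 767^2 = 588289 ≡ 15 (mod 1319)
10^16 = (10^8)^2 ≡ 15^2 = 225 ≡ 225 (mod 1319)
10^32 = (10^16)^2 ≡ 225^2 = 50625 ≡ 503 (mod 1319)
10^47 = 10^32 · 10^8 · 10^4 · 10^2 · 10^1 ≡ 503 · 15 · 767 · 100 · 10 ≡ 106 (mod 1319).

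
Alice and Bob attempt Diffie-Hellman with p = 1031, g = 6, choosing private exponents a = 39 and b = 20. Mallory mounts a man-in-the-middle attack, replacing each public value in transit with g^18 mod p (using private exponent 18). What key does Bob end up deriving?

331

Bob receives Mallory's public value M = 6^18 mod 1031 instead of the honest one.
6^1 ≡ 6 (mod 1031)
6^2 = (6^1)^2 ≡ 6^2 = 36 ≡ 36 (mod 1031)
6^4 = (6^2)^2 ≡ 36^2 = 1296 ≡ 265 (mod 1031)
6^8 = (6^4)^2 ≡ 265^2 = 70225 ≡ 117 (mod 1031)
6^16 = (6^8)^2 ≡ 117^2 = 13689 ≡ 286 (mod 1031)
6^18 = 6^16 · 6^2 ≡ 286 · 36 ≡ 1017 (mod 1031).
So M = 1017. Bob computes K = M^20 mod 1031.
1017^1 ≡ 1017 (mod 1031)
1017^2 = (1017^1)^2 ≡ 1017^2 = 1034289 ≡ 196 (mod 1031)
1017^4 = (1017^2)^2 ≡ 196^2 = 38416 ≡ 269 (mod 1031)
1017^8 = (1017^4)^2 ≡ 269^2 = 72361 ≡ 191 (mod 1031)
1017^16 = (1017^8)^2 ≡ 191^2 = 36481 ≡ 396 (mod 1031)
1017^20 = 1017^16 · 1017^4 ≡ 396 · 269 ≡ 331 (mod 1031).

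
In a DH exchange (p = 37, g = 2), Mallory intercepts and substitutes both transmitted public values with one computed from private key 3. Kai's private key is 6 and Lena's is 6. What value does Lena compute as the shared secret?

36

Lena receives Mallory's public value M = 2^3 mod 37 instead of the honest one.
2^1 ≡ 2 (mod 37)
2^2 = (2^1)^2 ≡ 2^2 = 4 ≡ 4 (mod 37)
2^3 = 2^2 · 2^1 ≡ 4 · 2 ≡ 8 (mod 37).
So M = 8. Lena computes K = M^6 mod 37.
8^1 ≡ 8 (mod 37)
8^2 = (8^1)^2 ≡ 8^2 = 64 ≡ 27 (mod 37)
8^4 = (8^2)^2 ≡ 27^2 = 729 ≡ 26 (mod 37)
8^6 = 8^4 · 8^2 ≡ 26 · 27 ≡ 36 (mod 37).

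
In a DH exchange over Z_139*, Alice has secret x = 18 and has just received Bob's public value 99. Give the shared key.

Shared key K = 99^18 mod 139.
99^1 ≡ 99 (mod 139)
99^2 = (99^1)^2 ≡ 99^2 = 9801 ≡ 71 (mod 139)
99^4 = (99^2)^2 ≡ 71^2 = 5041 ≡ 37 (mod 139)
99^8 = (99^4)^2 ≡ 37^2 = 1369 ≡ 118 (mod 139)
99^16 = (99^8)^2 ≡ 118^2 = 13924 ≡ 24 (mod 139)
99^18 = 99^16 · 99^2 ≡ 24 · 71 ≡ 36 (mod 139).

36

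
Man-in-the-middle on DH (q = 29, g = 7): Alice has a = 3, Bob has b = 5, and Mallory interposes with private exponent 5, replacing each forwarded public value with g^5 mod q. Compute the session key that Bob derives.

Bob receives Mallory's public value M = 7^5 mod 29 instead of the honest one.
7^1 ≡ 7 (mod 29)
7^2 = (7^1)^2 ≡ 7^2 = 49 ≡ 20 (mod 29)
7^4 = (7^2)^2 ≡ 20^2 = 400 ≡ 23 (mod 29)
7^5 = 7^4 · 7^1 ≡ 23 · 7 ≡ 16 (mod 29).
So M = 16. Bob computes K = M^5 mod 29.
16^1 ≡ 16 (mod 29)
16^2 = (16^1)^2 ≡ 16^2 = 256 ≡ 24 (mod 29)
16^4 = (16^2)^2 ≡ 24^2 = 576 ≡ 25 (mod 29)
16^5 = 16^4 · 16^1 ≡ 25 · 16 ≡ 23 (mod 29).

23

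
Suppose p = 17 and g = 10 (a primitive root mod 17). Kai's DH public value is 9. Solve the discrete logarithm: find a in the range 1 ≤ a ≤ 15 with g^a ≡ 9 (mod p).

Try successive powers of 10 modulo 17:
10^1 ≡ 10
10^2 ≡ 15
10^3 ≡ 14
10^4 ≡ 4
10^5 ≡ 6
10^6 ≡ 9
Found: a = 6.

6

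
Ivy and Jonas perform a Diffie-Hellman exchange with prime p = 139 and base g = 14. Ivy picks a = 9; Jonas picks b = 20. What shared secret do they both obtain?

131

Jonas sends B = g^b mod p = 14^20 mod 139.
14^1 ≡ 14 (mod 139)
14^2 = (14^1)^2 ≡ 14^2 = 196 ≡ 57 (mod 139)
14^4 = (14^2)^2 ≡ 57^2 = 3249 ≡ 52 (mod 139)
14^8 = (14^4)^2 ≡ 52^2 = 2704 ≡ 63 (mod 139)
14^16 = (14^8)^2 ≡ 63^2 = 3969 ≡ 77 (mod 139)
14^20 = 14^16 · 14^4 ≡ 77 · 52 ≡ 112 (mod 139).
So B = 112. Ivy then computes K = B^a mod p = 112^9 mod 139.
112^1 ≡ 112 (mod 139)
112^2 = (112^1)^2 ≡ 112^2 = 12544 ≡ 34 (mod 139)
112^4 = (112^2)^2 ≡ 34^2 = 1156 ≡ 44 (mod 139)
112^8 = (112^4)^2 ≡ 44^2 = 1936 ≡ 129 (mod 139)
112^9 = 112^8 · 112^1 ≡ 129 · 112 ≡ 131 (mod 139).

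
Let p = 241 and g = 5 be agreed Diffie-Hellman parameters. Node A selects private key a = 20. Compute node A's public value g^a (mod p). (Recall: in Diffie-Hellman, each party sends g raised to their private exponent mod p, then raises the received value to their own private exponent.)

Public value = 5^20 (mod 241).
5^1 ≡ 5 (mod 241)
5^2 = (5^1)^2 ≡ 5^2 = 25 ≡ 25 (mod 241)
5^4 = (5^2)^2 ≡ 25^2 = 625 ≡ 143 (mod 241)
5^8 = (5^4)^2 ≡ 143^2 = 20449 ≡ 205 (mod 241)
5^16 = (5^8)^2 ≡ 205^2 = 42025 ≡ 91 (mod 241)
5^20 = 5^16 · 5^4 ≡ 91 · 143 ≡ 240 (mod 241).

240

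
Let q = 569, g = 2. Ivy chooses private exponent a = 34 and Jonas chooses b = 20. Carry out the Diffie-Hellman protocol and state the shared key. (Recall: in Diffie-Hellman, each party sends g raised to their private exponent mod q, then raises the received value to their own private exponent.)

125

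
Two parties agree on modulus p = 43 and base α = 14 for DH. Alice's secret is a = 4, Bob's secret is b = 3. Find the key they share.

Alice sends A = α^a mod p = 14^4 mod 43.
14^1 ≡ 14 (mod 43)
14^2 = (14^1)^2 ≡ 14^2 = 196 ≡ 24 (mod 43)
14^4 = (14^2)^2 ≡ 24^2 = 576 ≡ 17 (mod 43)
So A = 17. Bob then computes K = A^b mod p = 17^3 mod 43.
17^1 ≡ 17 (mod 43)
17^2 = (17^1)^2 ≡ 17^2 = 289 ≡ 31 (mod 43)
17^3 = 17^2 · 17^1 ≡ 31 · 17 ≡ 11 (mod 43).

11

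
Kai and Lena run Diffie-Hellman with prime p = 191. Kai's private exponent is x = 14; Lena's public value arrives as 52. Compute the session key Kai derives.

Shared key K = 52^14 mod 191.
52^1 ≡ 52 (mod 191)
52^2 = (52^1)^2 ≡ 52^2 = 2704 ≡ 30 (mod 191)
52^4 = (52^2)^2 ≡ 30^2 = 900 ≡ 136 (mod 191)
52^8 = (52^4)^2 ≡ 136^2 = 18496 ≡ 160 (mod 191)
52^14 = 52^8 · 52^4 · 52^2 ≡ 160 · 136 · 30 ≡ 153 (mod 191).

153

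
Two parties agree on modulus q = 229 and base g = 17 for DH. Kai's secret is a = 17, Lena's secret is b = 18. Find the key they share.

Lena sends B = g^b mod q = 17^18 mod 229.
17^1 ≡ 17 (mod 229)
17^2 = (17^1)^2 ≡ 17^2 = 289 ≡ 60 (mod 229)
17^4 = (17^2)^2 ≡ 60^2 = 3600 ≡ 165 (mod 229)
17^8 = (17^4)^2 ≡ 165^2 = 27225 ≡ 203 (mod 229)
17^16 = (17^8)^2 ≡ 203^2 = 41209 ≡ 218 (mod 229)
17^18 = 17^16 · 17^2 ≡ 218 · 60 ≡ 27 (mod 229).
So B = 27. Kai then computes K = B^a mod q = 27^17 mod 229.
27^1 ≡ 27 (mod 229)
27^2 = (27^1)^2 ≡ 27^2 = 729 ≡ 42 (mod 229)
27^4 = (27^2)^2 ≡ 42^2 = 1764 ≡ 161 (mod 229)
27^8 = (27^4)^2 ≡ 161^2 = 25921 ≡ 44 (mod 229)
27^16 = (27^8)^2 ≡ 44^2 = 1936 ≡ 104 (mod 229)
27^17 = 27^16 · 27^1 ≡ 104 · 27 ≡ 60 (mod 229).

60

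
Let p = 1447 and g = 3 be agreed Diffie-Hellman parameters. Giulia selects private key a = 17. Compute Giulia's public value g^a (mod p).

1201

Public value = 3^17 (mod 1447).
3^1 ≡ 3 (mod 1447)
3^2 = (3^1)^2 ≡ 3^2 = 9 ≡ 9 (mod 1447)
3^4 = (3^2)^2 ≡ 9^2 = 81 ≡ 81 (mod 1447)
3^8 = (3^4)^2 ≡ 81^2 = 6561 ≡ 773 (mod 1447)
3^16 = (3^8)^2 ≡ 773^2 = 597529 ≡ 1365 (mod 1447)
3^17 = 3^16 · 3^1 ≡ 1365 · 3 ≡ 1201 (mod 1447).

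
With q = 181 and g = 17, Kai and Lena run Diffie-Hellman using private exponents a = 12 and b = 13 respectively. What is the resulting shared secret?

132

Kai sends A = g^a mod q = 17^12 mod 181.
17^1 ≡ 17 (mod 181)
17^2 = (17^1)^2 ≡ 17^2 = 289 ≡ 108 (mod 181)
17^4 = (17^2)^2 ≡ 108^2 = 11664 ≡ 80 (mod 181)
17^8 = (17^4)^2 ≡ 80^2 = 6400 ≡ 65 (mod 181)
17^12 = 17^8 · 17^4 ≡ 65 · 80 ≡ 132 (mod 181).
So A = 132. Lena then computes K = A^b mod q = 132^13 mod 181.
132^1 ≡ 132 (mod 181)
132^2 = (132^1)^2 ≡ 132^2 = 17424 ≡ 48 (mod 181)
132^4 = (132^2)^2 ≡ 48^2 = 2304 ≡ 132 (mod 181)
132^8 = (132^4)^2 ≡ 132^2 = 17424 ≡ 48 (mod 181)
132^13 = 132^8 · 132^4 · 132^1 ≡ 48 · 132 · 132 ≡ 132 (mod 181).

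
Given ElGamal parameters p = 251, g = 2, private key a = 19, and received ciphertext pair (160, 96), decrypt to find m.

15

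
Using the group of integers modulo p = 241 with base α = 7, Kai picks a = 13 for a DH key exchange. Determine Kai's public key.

Public value = 7^{13} \pmod{241}.
7^1 ≡ 7 (mod 241)
7^2 = (7^1)^2 ≡ 7^2 = 49 ≡ 49 (mod 241)
7^4 = (7^2)^2 ≡ 49^2 = 2401 ≡ 232 (mod 241)
7^8 = (7^4)^2 ≡ 232^2 = 53824 ≡ 81 (mod 241)
7^13 = 7^8 · 7^4 · 7^1 ≡ 81 · 232 · 7 ≡ 199 (mod 241).

199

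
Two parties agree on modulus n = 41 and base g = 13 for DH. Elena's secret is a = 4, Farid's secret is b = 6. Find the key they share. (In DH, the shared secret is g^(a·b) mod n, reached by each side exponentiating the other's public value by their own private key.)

16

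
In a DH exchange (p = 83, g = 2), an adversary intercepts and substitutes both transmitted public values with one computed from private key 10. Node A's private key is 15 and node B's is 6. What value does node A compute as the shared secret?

78

Node A receives an adversary's public value M = 2^10 mod 83 instead of the honest one.
2^1 ≡ 2 (mod 83)
2^2 = (2^1)^2 ≡ 2^2 = 4 ≡ 4 (mod 83)
2^4 = (2^2)^2 ≡ 4^2 = 16 ≡ 16 (mod 83)
2^8 = (2^4)^2 ≡ 16^2 = 256 ≡ 7 (mod 83)
2^10 = 2^8 · 2^2 ≡ 7 · 4 ≡ 28 (mod 83).
So M = 28. Node A computes K = M^15 mod 83.
28^1 ≡ 28 (mod 83)
28^2 = (28^1)^2 ≡ 28^2 = 784 ≡ 37 (mod 83)
28^4 = (28^2)^2 ≡ 37^2 = 1369 ≡ 41 (mod 83)
28^8 = (28^4)^2 ≡ 41^2 = 1681 ≡ 21 (mod 83)
28^15 = 28^8 · 28^4 · 28^2 · 28^1 ≡ 21 · 41 · 37 · 28 ≡ 78 (mod 83).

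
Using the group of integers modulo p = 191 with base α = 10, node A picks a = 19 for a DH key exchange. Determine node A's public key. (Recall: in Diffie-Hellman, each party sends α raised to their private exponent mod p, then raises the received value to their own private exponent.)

184

Public value = 10^{19} \pmod{191}.
10^1 ≡ 10 (mod 191)
10^2 = (10^1)^2 ≡ 10^2 = 100 ≡ 100 (mod 191)
10^4 = (10^2)^2 ≡ 100^2 = 10000 ≡ 68 (mod 191)
10^8 = (10^4)^2 ≡ 68^2 = 4624 ≡ 40 (mod 191)
10^16 = (10^8)^2 ≡ 40^2 = 1600 ≡ 72 (mod 191)
10^19 = 10^16 · 10^2 · 10^1 ≡ 72 · 100 · 10 ≡ 184 (mod 191).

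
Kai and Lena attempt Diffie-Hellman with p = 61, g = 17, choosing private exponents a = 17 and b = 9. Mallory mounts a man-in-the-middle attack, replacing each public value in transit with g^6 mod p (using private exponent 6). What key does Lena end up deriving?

27

Lena receives Mallory's public value M = 17^6 mod 61 instead of the honest one.
17^1 ≡ 17 (mod 61)
17^2 = (17^1)^2 ≡ 17^2 = 289 ≡ 45 (mod 61)
17^4 = (17^2)^2 ≡ 45^2 = 2025 ≡ 12 (mod 61)
17^6 = 17^4 · 17^2 ≡ 12 · 45 ≡ 52 (mod 61).
So M = 52. Lena computes K = M^9 mod 61.
52^1 ≡ 52 (mod 61)
52^2 = (52^1)^2 ≡ 52^2 = 2704 ≡ 20 (mod 61)
52^4 = (52^2)^2 ≡ 20^2 = 400 ≡ 34 (mod 61)
52^8 = (52^4)^2 ≡ 34^2 = 1156 ≡ 58 (mod 61)
52^9 = 52^8 · 52^1 ≡ 58 · 52 ≡ 27 (mod 61).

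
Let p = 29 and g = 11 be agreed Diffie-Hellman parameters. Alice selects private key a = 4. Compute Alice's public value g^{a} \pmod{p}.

25

Public value = 11^{4} \pmod{29}.
11^1 ≡ 11 (mod 29)
11^2 = (11^1)^2 ≡ 11^2 = 121 ≡ 5 (mod 29)
11^4 = (11^2)^2 ≡ 5^2 = 25 ≡ 25 (mod 29)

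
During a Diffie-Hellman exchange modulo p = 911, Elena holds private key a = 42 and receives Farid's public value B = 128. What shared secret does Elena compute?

30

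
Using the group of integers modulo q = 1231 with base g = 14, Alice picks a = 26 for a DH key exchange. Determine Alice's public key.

426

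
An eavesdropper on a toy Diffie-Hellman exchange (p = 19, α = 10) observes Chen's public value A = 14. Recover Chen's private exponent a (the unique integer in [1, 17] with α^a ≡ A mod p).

Try successive powers of 10 modulo 19:
10^1 ≡ 10
10^2 ≡ 5
10^3 ≡ 12
10^4 ≡ 6
10^5 ≡ 3
10^6 ≡ 11
10^7 ≡ 15
10^8 ≡ 17
10^9 ≡ 18
10^10 ≡ 9
10^11 ≡ 14
Found: a = 11.

11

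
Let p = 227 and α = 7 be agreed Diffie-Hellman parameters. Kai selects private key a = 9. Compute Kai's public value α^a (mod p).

Public value = 7^9 (mod 227).
7^1 ≡ 7 (mod 227)
7^2 = (7^1)^2 ≡ 7^2 = 49 ≡ 49 (mod 227)
7^4 = (7^2)^2 ≡ 49^2 = 2401 ≡ 131 (mod 227)
7^8 = (7^4)^2 ≡ 131^2 = 17161 ≡ 136 (mod 227)
7^9 = 7^8 · 7^1 ≡ 136 · 7 ≡ 44 (mod 227).

44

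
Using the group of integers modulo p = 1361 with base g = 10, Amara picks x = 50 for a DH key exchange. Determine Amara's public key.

Public value = 10^{50} \pmod{1361}.
10^1 ≡ 10 (mod 1361)
10^2 = (10^1)^2 ≡ 10^2 = 100 ≡ 100 (mod 1361)
10^4 = (10^2)^2 ≡ 100^2 = 10000 ≡ 473 (mod 1361)
10^8 = (10^4)^2 ≡ 473^2 = 223729 ≡ 525 (mod 1361)
10^16 = (10^8)^2 ≡ 525^2 = 275625 ≡ 703 (mod 1361)
10^32 = (10^16)^2 ≡ 703^2 = 494209 ≡ 166 (mod 1361)
10^50 = 10^32 · 10^16 · 10^2 ≡ 166 · 703 · 100 ≡ 586 (mod 1361).

586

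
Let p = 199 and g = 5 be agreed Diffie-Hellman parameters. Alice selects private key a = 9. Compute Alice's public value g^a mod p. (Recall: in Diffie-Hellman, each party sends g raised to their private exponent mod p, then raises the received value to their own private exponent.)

Public value = 5^9 mod 199.
5^1 ≡ 5 (mod 199)
5^2 = (5^1)^2 ≡ 5^2 = 25 ≡ 25 (mod 199)
5^4 = (5^2)^2 ≡ 25^2 = 625 ≡ 28 (mod 199)
5^8 = (5^4)^2 ≡ 28^2 = 784 ≡ 187 (mod 199)
5^9 = 5^8 · 5^1 ≡ 187 · 5 ≡ 139 (mod 199).

139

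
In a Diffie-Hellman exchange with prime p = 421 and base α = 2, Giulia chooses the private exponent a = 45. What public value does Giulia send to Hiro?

115

Public value = 2^45 (mod 421).
2^1 ≡ 2 (mod 421)
2^2 = (2^1)^2 ≡ 2^2 = 4 ≡ 4 (mod 421)
2^4 = (2^2)^2 ≡ 4^2 = 16 ≡ 16 (mod 421)
2^8 = (2^4)^2 ≡ 16^2 = 256 ≡ 256 (mod 421)
2^16 = (2^8)^2 ≡ 256^2 = 65536 ≡ 281 (mod 421)
2^32 = (2^16)^2 ≡ 281^2 = 78961 ≡ 234 (mod 421)
2^45 = 2^32 · 2^8 · 2^4 · 2^1 ≡ 234 · 256 · 16 · 2 ≡ 115 (mod 421).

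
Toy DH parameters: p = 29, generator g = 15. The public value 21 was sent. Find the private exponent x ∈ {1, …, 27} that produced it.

11

Try successive powers of 15 modulo 29:
15^1 ≡ 15
15^2 ≡ 22
15^3 ≡ 11
15^4 ≡ 20
15^5 ≡ 10
15^6 ≡ 5
15^7 ≡ 17
15^8 ≡ 23
15^9 ≡ 26
15^10 ≡ 13
15^11 ≡ 21
Found: x = 11.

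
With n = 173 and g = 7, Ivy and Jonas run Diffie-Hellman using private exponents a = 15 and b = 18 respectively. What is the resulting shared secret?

92

Ivy sends A = g^a mod n = 7^15 mod 173.
7^1 ≡ 7 (mod 173)
7^2 = (7^1)^2 ≡ 7^2 = 49 ≡ 49 (mod 173)
7^4 = (7^2)^2 ≡ 49^2 = 2401 ≡ 152 (mod 173)
7^8 = (7^4)^2 ≡ 152^2 = 23104 ≡ 95 (mod 173)
7^15 = 7^8 · 7^4 · 7^2 · 7^1 ≡ 95 · 152 · 49 · 7 ≡ 103 (mod 173).
So A = 103. Jonas then computes K = A^b mod n = 103^18 mod 173.
103^1 ≡ 103 (mod 173)
103^2 = (103^1)^2 ≡ 103^2 = 10609 ≡ 56 (mod 173)
103^4 = (103^2)^2 ≡ 56^2 = 3136 ≡ 22 (mod 173)
103^8 = (103^4)^2 ≡ 22^2 = 484 ≡ 138 (mod 173)
103^16 = (103^8)^2 ≡ 138^2 = 19044 ≡ 14 (mod 173)
103^18 = 103^16 · 103^2 ≡ 14 · 56 ≡ 92 (mod 173).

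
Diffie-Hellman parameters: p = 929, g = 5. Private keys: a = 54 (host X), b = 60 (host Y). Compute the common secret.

524

Host Y sends B = g^b mod p = 5^60 mod 929.
5^1 ≡ 5 (mod 929)
5^2 = (5^1)^2 ≡ 5^2 = 25 ≡ 25 (mod 929)
5^4 = (5^2)^2 ≡ 25^2 = 625 ≡ 625 (mod 929)
5^8 = (5^4)^2 ≡ 625^2 = 390625 ≡ 445 (mod 929)
5^16 = (5^8)^2 ≡ 445^2 = 198025 ≡ 148 (mod 929)
5^32 = (5^16)^2 ≡ 148^2 = 21904 ≡ 537 (mod 929)
5^60 = 5^32 · 5^16 · 5^8 · 5^4 ≡ 537 · 148 · 445 · 625 ≡ 668 (mod 929).
So B = 668. Host X then computes K = B^a mod p = 668^54 mod 929.
668^1 ≡ 668 (mod 929)
668^2 = (668^1)^2 ≡ 668^2 = 446224 ≡ 304 (mod 929)
668^4 = (668^2)^2 ≡ 304^2 = 92416 ≡ 445 (mod 929)
668^8 = (668^4)^2 ≡ 445^2 = 198025 ≡ 148 (mod 929)
668^16 = (668^8)^2 ≡ 148^2 = 21904 ≡ 537 (mod 929)
668^32 = (668^16)^2 ≡ 537^2 = 288369 ≡ 379 (mod 929)
668^54 = 668^32 · 668^16 · 668^4 · 668^2 ≡ 379 · 537 · 445 · 304 ≡ 524 (mod 929).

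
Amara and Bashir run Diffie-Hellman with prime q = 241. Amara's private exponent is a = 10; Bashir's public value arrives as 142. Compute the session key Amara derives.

121

Shared key K = 142^10 mod 241.
142^1 ≡ 142 (mod 241)
142^2 = (142^1)^2 ≡ 142^2 = 20164 ≡ 161 (mod 241)
142^4 = (142^2)^2 ≡ 161^2 = 25921 ≡ 134 (mod 241)
142^8 = (142^4)^2 ≡ 134^2 = 17956 ≡ 122 (mod 241)
142^10 = 142^8 · 142^2 ≡ 122 · 161 ≡ 121 (mod 241).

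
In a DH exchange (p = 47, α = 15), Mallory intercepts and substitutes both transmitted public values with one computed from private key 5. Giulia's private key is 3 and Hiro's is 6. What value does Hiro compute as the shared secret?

7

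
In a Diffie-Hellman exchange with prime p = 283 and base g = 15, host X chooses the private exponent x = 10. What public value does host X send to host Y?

38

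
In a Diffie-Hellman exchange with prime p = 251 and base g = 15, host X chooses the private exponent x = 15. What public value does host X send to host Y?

Public value = 15^15 mod 251.
15^1 ≡ 15 (mod 251)
15^2 = (15^1)^2 ≡ 15^2 = 225 ≡ 225 (mod 251)
15^4 = (15^2)^2 ≡ 225^2 = 50625 ≡ 174 (mod 251)
15^8 = (15^4)^2 ≡ 174^2 = 30276 ≡ 156 (mod 251)
15^15 = 15^8 · 15^4 · 15^2 · 15^1 ≡ 156 · 174 · 225 · 15 ≡ 16 (mod 251).

16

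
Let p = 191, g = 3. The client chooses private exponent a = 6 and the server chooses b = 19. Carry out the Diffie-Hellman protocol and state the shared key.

109

The client sends A = g^a mod p = 3^6 mod 191.
3^1 ≡ 3 (mod 191)
3^2 = (3^1)^2 ≡ 3^2 = 9 ≡ 9 (mod 191)
3^4 = (3^2)^2 ≡ 9^2 = 81 ≡ 81 (mod 191)
3^6 = 3^4 · 3^2 ≡ 81 · 9 ≡ 156 (mod 191).
So A = 156. The server then computes K = A^b mod p = 156^19 mod 191.
156^1 ≡ 156 (mod 191)
156^2 = (156^1)^2 ≡ 156^2 = 24336 ≡ 79 (mod 191)
156^4 = (156^2)^2 ≡ 79^2 = 6241 ≡ 129 (mod 191)
156^8 = (156^4)^2 ≡ 129^2 = 16641 ≡ 24 (mod 191)
156^16 = (156^8)^2 ≡ 24^2 = 576 ≡ 3 (mod 191)
156^19 = 156^16 · 156^2 · 156^1 ≡ 3 · 79 · 156 ≡ 109 (mod 191).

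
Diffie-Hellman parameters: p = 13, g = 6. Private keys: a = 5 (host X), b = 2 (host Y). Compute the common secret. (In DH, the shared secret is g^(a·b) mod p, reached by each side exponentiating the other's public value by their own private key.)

Host Y sends B = g^b mod p = 6^2 mod 13.
6^1 ≡ 6 (mod 13)
6^2 = (6^1)^2 ≡ 6^2 = 36 ≡ 10 (mod 13)
So B = 10. Host X then computes K = B^a mod p = 10^5 mod 13.
10^1 ≡ 10 (mod 13)
10^2 = (10^1)^2 ≡ 10^2 = 100 ≡ 9 (mod 13)
10^4 = (10^2)^2 ≡ 9^2 = 81 ≡ 3 (mod 13)
10^5 = 10^4 · 10^1 ≡ 3 · 10 ≡ 4 (mod 13).

4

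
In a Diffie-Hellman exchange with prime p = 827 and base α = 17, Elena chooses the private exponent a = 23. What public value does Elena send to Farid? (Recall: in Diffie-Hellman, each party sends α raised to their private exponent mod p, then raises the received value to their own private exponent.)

604

Public value = 17^23 mod 827.
17^1 ≡ 17 (mod 827)
17^2 = (17^1)^2 ≡ 17^2 = 289 ≡ 289 (mod 827)
17^4 = (17^2)^2 ≡ 289^2 = 83521 ≡ 821 (mod 827)
17^8 = (17^4)^2 ≡ 821^2 = 674041 ≡ 36 (mod 827)
17^16 = (17^8)^2 ≡ 36^2 = 1296 ≡ 469 (mod 827)
17^23 = 17^16 · 17^4 · 17^2 · 17^1 ≡ 469 · 821 · 289 · 17 ≡ 604 (mod 827).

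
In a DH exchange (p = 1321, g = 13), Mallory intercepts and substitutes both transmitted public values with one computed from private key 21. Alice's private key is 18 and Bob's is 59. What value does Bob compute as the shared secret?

Bob receives Mallory's public value M = 13^21 mod 1321 instead of the honest one.
13^1 ≡ 13 (mod 1321)
13^2 = (13^1)^2 ≡ 13^2 = 169 ≡ 169 (mod 1321)
13^4 = (13^2)^2 ≡ 169^2 = 28561 ≡ 820 (mod 1321)
13^8 = (13^4)^2 ≡ 820^2 = 672400 ≡ 11 (mod 1321)
13^16 = (13^8)^2 ≡ 11^2 = 121 ≡ 121 (mod 1321)
13^21 = 13^16 · 13^4 · 13^1 ≡ 121 · 820 · 13 ≡ 564 (mod 1321).
So M = 564. Bob computes K = M^59 mod 1321.
564^1 ≡ 564 (mod 1321)
564^2 = (564^1)^2 ≡ 564^2 = 318096 ≡ 1056 (mod 1321)
564^4 = (564^2)^2 ≡ 1056^2 = 1115136 ≡ 212 (mod 1321)
564^8 = (564^4)^2 ≡ 212^2 = 44944 ≡ 30 (mod 1321)
564^16 = (564^8)^2 ≡ 30^2 = 900 ≡ 900 (mod 1321)
564^32 = (564^16)^2 ≡ 900^2 = 810000 ≡ 227 (mod 1321)
564^59 = 564^32 · 564^16 · 564^8 · 564^2 · 564^1 ≡ 227 · 900 · 30 · 1056 · 564 ≡ 378 (mod 1321).

378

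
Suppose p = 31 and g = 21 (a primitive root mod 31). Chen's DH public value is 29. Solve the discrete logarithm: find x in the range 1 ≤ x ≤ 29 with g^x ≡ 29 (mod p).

Try successive powers of 21 modulo 31:
21^1 ≡ 21
21^2 ≡ 7
21^3 ≡ 23
21^4 ≡ 18
21^5 ≡ 6
21^6 ≡ 2
21^7 ≡ 11
21^8 ≡ 14
21^9 ≡ 15
21^10 ≡ 5
21^11 ≡ 12
21^12 ≡ 4
21^13 ≡ 22
21^14 ≡ 28
21^15 ≡ 30
21^16 ≡ 10
21^17 ≡ 24
21^18 ≡ 8
21^19 ≡ 13
21^20 ≡ 25
21^21 ≡ 29
Found: x = 21.

21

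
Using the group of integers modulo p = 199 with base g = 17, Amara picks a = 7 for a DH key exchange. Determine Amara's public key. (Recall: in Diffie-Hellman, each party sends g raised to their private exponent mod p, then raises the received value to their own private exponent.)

Public value = 17^7 mod 199.
17^1 ≡ 17 (mod 199)
17^2 = (17^1)^2 ≡ 17^2 = 289 ≡ 90 (mod 199)
17^4 = (17^2)^2 ≡ 90^2 = 8100 ≡ 140 (mod 199)
17^7 = 17^4 · 17^2 · 17^1 ≡ 140 · 90 · 17 ≡ 76 (mod 199).

76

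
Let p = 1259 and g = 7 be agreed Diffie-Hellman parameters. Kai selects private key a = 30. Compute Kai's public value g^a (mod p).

Public value = 7^30 (mod 1259).
7^1 ≡ 7 (mod 1259)
7^2 = (7^1)^2 ≡ 7^2 = 49 ≡ 49 (mod 1259)
7^4 = (7^2)^2 ≡ 49^2 = 2401 ≡ 1142 (mod 1259)
7^8 = (7^4)^2 ≡ 1142^2 = 1304164 ≡ 1099 (mod 1259)
7^16 = (7^8)^2 ≡ 1099^2 = 1207801 ≡ 420 (mod 1259)
7^30 = 7^16 · 7^8 · 7^4 · 7^2 ≡ 420 · 1099 · 1142 · 49 ≡ 1082 (mod 1259).

1082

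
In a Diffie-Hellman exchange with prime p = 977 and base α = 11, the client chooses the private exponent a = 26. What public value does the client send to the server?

Public value = 11^26 mod 977.
11^1 ≡ 11 (mod 977)
11^2 = (11^1)^2 ≡ 11^2 = 121 ≡ 121 (mod 977)
11^4 = (11^2)^2 ≡ 121^2 = 14641 ≡ 963 (mod 977)
11^8 = (11^4)^2 ≡ 963^2 = 927369 ≡ 196 (mod 977)
11^16 = (11^8)^2 ≡ 196^2 = 38416 ≡ 313 (mod 977)
11^26 = 11^16 · 11^8 · 11^2 ≡ 313 · 196 · 121 ≡ 839 (mod 977).

839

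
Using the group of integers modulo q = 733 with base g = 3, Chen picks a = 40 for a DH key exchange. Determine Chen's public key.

460

Public value = 3^40 mod 733.
3^1 ≡ 3 (mod 733)
3^2 = (3^1)^2 ≡ 3^2 = 9 ≡ 9 (mod 733)
3^4 = (3^2)^2 ≡ 9^2 = 81 ≡ 81 (mod 733)
3^8 = (3^4)^2 ≡ 81^2 = 6561 ≡ 697 (mod 733)
3^16 = (3^8)^2 ≡ 697^2 = 485809 ≡ 563 (mod 733)
3^32 = (3^16)^2 ≡ 563^2 = 316969 ≡ 313 (mod 733)
3^40 = 3^32 · 3^8 ≡ 313 · 697 ≡ 460 (mod 733).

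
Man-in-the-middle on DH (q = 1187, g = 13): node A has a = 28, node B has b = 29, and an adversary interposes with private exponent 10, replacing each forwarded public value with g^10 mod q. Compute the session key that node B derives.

498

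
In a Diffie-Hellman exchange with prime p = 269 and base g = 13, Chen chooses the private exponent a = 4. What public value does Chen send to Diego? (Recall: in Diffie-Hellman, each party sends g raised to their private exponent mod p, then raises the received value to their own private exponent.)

47

Public value = 13^4 (mod 269).
13^1 ≡ 13 (mod 269)
13^2 = (13^1)^2 ≡ 13^2 = 169 ≡ 169 (mod 269)
13^4 = (13^2)^2 ≡ 169^2 = 28561 ≡ 47 (mod 269)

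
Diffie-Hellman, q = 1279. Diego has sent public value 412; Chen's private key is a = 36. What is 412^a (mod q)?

Shared key K = 412^36 mod 1279.
412^1 ≡ 412 (mod 1279)
412^2 = (412^1)^2 ≡ 412^2 = 169744 ≡ 916 (mod 1279)
412^4 = (412^2)^2 ≡ 916^2 = 839056 ≡ 32 (mod 1279)
412^8 = (412^4)^2 ≡ 32^2 = 1024 ≡ 1024 (mod 1279)
412^16 = (412^8)^2 ≡ 1024^2 = 1048576 ≡ 1075 (mod 1279)
412^32 = (412^16)^2 ≡ 1075^2 = 1155625 ≡ 688 (mod 1279)
412^36 = 412^32 · 412^4 ≡ 688 · 32 ≡ 273 (mod 1279).

273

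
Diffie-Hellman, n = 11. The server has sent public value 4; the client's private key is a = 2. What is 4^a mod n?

5

Shared key K = 4^2 mod 11.
4^1 ≡ 4 (mod 11)
4^2 = (4^1)^2 ≡ 4^2 = 16 ≡ 5 (mod 11)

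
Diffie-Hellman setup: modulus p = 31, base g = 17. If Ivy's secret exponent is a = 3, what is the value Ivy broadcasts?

15

Public value = 17^3 mod 31.
17^1 ≡ 17 (mod 31)
17^2 = (17^1)^2 ≡ 17^2 = 289 ≡ 10 (mod 31)
17^3 = 17^2 · 17^1 ≡ 10 · 17 ≡ 15 (mod 31).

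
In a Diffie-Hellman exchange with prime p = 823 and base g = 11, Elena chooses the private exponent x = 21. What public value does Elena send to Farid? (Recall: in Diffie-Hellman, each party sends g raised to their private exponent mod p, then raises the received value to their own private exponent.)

682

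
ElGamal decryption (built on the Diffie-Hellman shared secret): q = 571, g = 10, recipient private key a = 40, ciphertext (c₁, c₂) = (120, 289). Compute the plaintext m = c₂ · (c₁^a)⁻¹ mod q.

Shared mask s = c₁^a mod q = 120^40 mod 571.
120^1 ≡ 120 (mod 571)
120^2 = (120^1)^2 ≡ 120^2 = 14400 ≡ 125 (mod 571)
120^4 = (120^2)^2 ≡ 125^2 = 15625 ≡ 208 (mod 571)
120^8 = (120^4)^2 ≡ 208^2 = 43264 ≡ 439 (mod 571)
120^16 = (120^8)^2 ≡ 439^2 = 192721 ≡ 294 (mod 571)
120^32 = (120^16)^2 ≡ 294^2 = 86436 ≡ 215 (mod 571)
120^40 = 120^32 · 120^8 ≡ 215 · 439 ≡ 170 (mod 571).
So s = 170; s⁻¹ ≡ 131 (mod 571).
m = c₂ · s⁻¹ mod 571 = 289 · 131 mod 571 = 173.

173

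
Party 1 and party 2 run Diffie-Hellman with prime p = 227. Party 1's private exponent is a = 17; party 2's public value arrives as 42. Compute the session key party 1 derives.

Shared key K = 42^17 mod 227.
42^1 ≡ 42 (mod 227)
42^2 = (42^1)^2 ≡ 42^2 = 1764 ≡ 175 (mod 227)
42^4 = (42^2)^2 ≡ 175^2 = 30625 ≡ 207 (mod 227)
42^8 = (42^4)^2 ≡ 207^2 = 42849 ≡ 173 (mod 227)
42^16 = (42^8)^2 ≡ 173^2 = 29929 ≡ 192 (mod 227)
42^17 = 42^16 · 42^1 ≡ 192 · 42 ≡ 119 (mod 227).

119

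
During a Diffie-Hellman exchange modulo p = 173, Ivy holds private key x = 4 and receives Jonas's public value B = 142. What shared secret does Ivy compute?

47

Shared key K = 142^4 mod 173.
142^1 ≡ 142 (mod 173)
142^2 = (142^1)^2 ≡ 142^2 = 20164 ≡ 96 (mod 173)
142^4 = (142^2)^2 ≡ 96^2 = 9216 ≡ 47 (mod 173)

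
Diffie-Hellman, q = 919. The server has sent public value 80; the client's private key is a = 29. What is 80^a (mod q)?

843

Shared key K = 80^29 mod 919.
80^1 ≡ 80 (mod 919)
80^2 = (80^1)^2 ≡ 80^2 = 6400 ≡ 886 (mod 919)
80^4 = (80^2)^2 ≡ 886^2 = 784996 ≡ 170 (mod 919)
80^8 = (80^4)^2 ≡ 170^2 = 28900 ≡ 411 (mod 919)
80^16 = (80^8)^2 ≡ 411^2 = 168921 ≡ 744 (mod 919)
80^29 = 80^16 · 80^8 · 80^4 · 80^1 ≡ 744 · 411 · 170 · 80 ≡ 843 (mod 919).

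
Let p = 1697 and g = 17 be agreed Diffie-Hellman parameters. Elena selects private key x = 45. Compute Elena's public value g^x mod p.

1629

Public value = 17^45 mod 1697.
17^1 ≡ 17 (mod 1697)
17^2 = (17^1)^2 ≡ 17^2 = 289 ≡ 289 (mod 1697)
17^4 = (17^2)^2 ≡ 289^2 = 83521 ≡ 368 (mod 1697)
17^8 = (17^4)^2 ≡ 368^2 = 135424 ≡ 1361 (mod 1697)
17^16 = (17^8)^2 ≡ 1361^2 = 1852321 ≡ 894 (mod 1697)
17^32 = (17^16)^2 ≡ 894^2 = 799236 ≡ 1646 (mod 1697)
17^45 = 17^32 · 17^8 · 17^4 · 17^1 ≡ 1646 · 1361 · 368 · 17 ≡ 1629 (mod 1697).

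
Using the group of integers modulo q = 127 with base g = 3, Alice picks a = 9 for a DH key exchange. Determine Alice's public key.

Public value = 3^9 (mod 127).
3^1 ≡ 3 (mod 127)
3^2 = (3^1)^2 ≡ 3^2 = 9 ≡ 9 (mod 127)
3^4 = (3^2)^2 ≡ 9^2 = 81 ≡ 81 (mod 127)
3^8 = (3^4)^2 ≡ 81^2 = 6561 ≡ 84 (mod 127)
3^9 = 3^8 · 3^1 ≡ 84 · 3 ≡ 125 (mod 127).

125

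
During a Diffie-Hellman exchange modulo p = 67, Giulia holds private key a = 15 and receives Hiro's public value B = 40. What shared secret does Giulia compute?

64

Shared key K = 40^15 mod 67.
40^1 ≡ 40 (mod 67)
40^2 = (40^1)^2 ≡ 40^2 = 1600 ≡ 59 (mod 67)
40^4 = (40^2)^2 ≡ 59^2 = 3481 ≡ 64 (mod 67)
40^8 = (40^4)^2 ≡ 64^2 = 4096 ≡ 9 (mod 67)
40^15 = 40^8 · 40^4 · 40^2 · 40^1 ≡ 9 · 64 · 59 · 40 ≡ 64 (mod 67).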